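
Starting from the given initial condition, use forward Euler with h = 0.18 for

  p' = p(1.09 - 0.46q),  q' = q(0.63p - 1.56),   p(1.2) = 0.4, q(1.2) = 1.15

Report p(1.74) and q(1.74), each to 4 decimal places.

0.5641, 0.5243

Euler on (p,q): p_{n+1} = p_n + h·p', q_{n+1} = q_n + h·q'.
1.200000: (0.400000, 1.150000); f=(0.224400, -1.504200) → (0.440392, 0.879244)
1.380000: (0.440392, 0.879244); f=(0.301910, -1.127677) → (0.494736, 0.676262)
1.560000: (0.494736, 0.676262); f=(0.385359, -0.844189) → (0.564100, 0.524308)
(p(1.74), q(1.74)) ≈ (0.5641, 0.5243)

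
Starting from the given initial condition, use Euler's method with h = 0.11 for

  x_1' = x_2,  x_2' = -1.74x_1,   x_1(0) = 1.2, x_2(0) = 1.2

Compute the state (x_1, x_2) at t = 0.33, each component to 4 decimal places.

Euler on (x_1,x_2): x_1_{n+1} = x_1_n + h·x_1', x_2_{n+1} = x_2_n + h·x_2'.
0.000000: (1.200000, 1.200000); f=(1.200000, -2.088000) → (1.332000, 0.970320)
0.110000: (1.332000, 0.970320); f=(0.970320, -2.317680) → (1.438735, 0.715375)
0.220000: (1.438735, 0.715375); f=(0.715375, -2.503399) → (1.517426, 0.440001)
(x_1(0.33), x_2(0.33)) ≈ (1.5174, 0.4400)

1.5174, 0.4400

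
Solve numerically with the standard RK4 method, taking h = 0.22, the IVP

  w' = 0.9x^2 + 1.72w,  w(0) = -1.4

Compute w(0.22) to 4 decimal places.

RK4: k1 = f(x_n, w_n); k2 = f(x_n + h/2, w_n + (h/2)·k1); k3 = f(x_n + h/2, w_n + (h/2)·k2); k4 = f(x_n + h, w_n + h·k3); w_{n+1} = w_n + (h/6)·(k1 + 2k2 + 2k3 + k4).
x=0.000000, w=-1.400000:
  k1 = f(0.000000, -1.400000) = -2.408000
  k2 = f(0.110000, -1.664880) = -2.852704
  k3 = f(0.110000, -1.713797) = -2.936842
  k4 = f(0.220000, -2.046105) = -3.475741
  w ← -1.400000 + (0.22/6)·(k1 + 2k2 + 2k3 + k4) = -2.040304
w(0.22) ≈ -2.0403

-2.0403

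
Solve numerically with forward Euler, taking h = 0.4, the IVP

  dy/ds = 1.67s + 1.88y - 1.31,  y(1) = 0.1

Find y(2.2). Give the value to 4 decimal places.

Euler: y_{n+1} = y_n + h·f(s_n, y_n).
s=1.000000, y=0.100000: f=0.548000 → y ← 0.100000 + 0.4·0.548000 = 0.319200
s=1.400000, y=0.319200: f=1.628096 → y ← 0.319200 + 0.4·1.628096 = 0.970438
s=1.800000, y=0.970438: f=3.520424 → y ← 0.970438 + 0.4·3.520424 = 2.378608
y(2.2) ≈ 2.3786

2.3786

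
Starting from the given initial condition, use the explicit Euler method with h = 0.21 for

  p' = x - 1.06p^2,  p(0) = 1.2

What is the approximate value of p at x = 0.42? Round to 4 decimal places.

0.7514

Euler: p_{n+1} = p_n + h·f(x_n, p_n).
x=0.000000, p=1.200000: f=-1.526400 → p ← 1.200000 + 0.21·(-1.526400) = 0.879456
x=0.210000, p=0.879456: f=-0.609849 → p ← 0.879456 + 0.21·(-0.609849) = 0.751388
p(0.42) ≈ 0.7514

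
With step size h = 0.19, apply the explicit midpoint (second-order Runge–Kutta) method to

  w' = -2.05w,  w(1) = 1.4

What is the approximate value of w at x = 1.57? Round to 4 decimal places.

Midpoint: k1 = f(x_n, w_n); k2 = f(x_n + h/2, w_n + (h/2)·k1); w_{n+1} = w_n + h·k2.
x=1.000000, w=1.400000:
  k1 = f(1.000000, 1.400000) = -2.870000
  k2 = f(1.095000, 1.127350) = -2.311067
  w ← 1.400000 + 0.19·(-2.311067) = 0.960897
x=1.190000, w=0.960897:
  k1 = f(1.190000, 0.960897) = -1.969839
  k2 = f(1.285000, 0.773762) = -1.586213
  w ← 0.960897 + 0.19·(-1.586213) = 0.659517
x=1.380000, w=0.659517:
  k1 = f(1.380000, 0.659517) = -1.352009
  k2 = f(1.475000, 0.531076) = -1.088705
  w ← 0.659517 + 0.19·(-1.088705) = 0.452663
w(1.57) ≈ 0.4527

0.4527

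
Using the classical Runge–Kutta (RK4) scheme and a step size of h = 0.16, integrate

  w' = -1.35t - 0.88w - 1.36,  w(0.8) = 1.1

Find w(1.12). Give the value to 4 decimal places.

RK4: k1 = f(t_n, w_n); k2 = f(t_n + h/2, w_n + (h/2)·k1); k3 = f(t_n + h/2, w_n + (h/2)·k2); k4 = f(t_n + h, w_n + h·k3); w_{n+1} = w_n + (h/6)·(k1 + 2k2 + 2k3 + k4).
t=0.800000, w=1.100000:
  k1 = f(0.800000, 1.100000) = -3.408000
  k2 = f(0.880000, 0.827360) = -3.276077
  k3 = f(0.880000, 0.837914) = -3.285364
  k4 = f(0.960000, 0.574342) = -3.161421
  w ← 1.100000 + (0.16/6)·(k1 + 2k2 + 2k3 + k4) = 0.574872
t=0.960000, w=0.574872:
  k1 = f(0.960000, 0.574872) = -3.161887
  k2 = f(1.040000, 0.321921) = -3.047290
  k3 = f(1.040000, 0.331089) = -3.055358
  k4 = f(1.120000, 0.086015) = -2.947693
  w ← 0.574872 + (0.16/6)·(k1 + 2k2 + 2k3 + k4) = 0.086475
w(1.12) ≈ 0.0865

0.0865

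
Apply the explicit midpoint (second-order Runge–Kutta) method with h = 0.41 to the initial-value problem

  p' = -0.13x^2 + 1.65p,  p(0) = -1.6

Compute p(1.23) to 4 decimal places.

Midpoint: k1 = f(x_n, p_n); k2 = f(x_n + h/2, p_n + (h/2)·k1); p_{n+1} = p_n + h·k2.
x=0.000000, p=-1.600000:
  k1 = f(0.000000, -1.600000) = -2.640000
  k2 = f(0.205000, -2.141200) = -3.538443
  p ← -1.600000 + 0.41·(-3.538443) = -3.050762
x=0.410000, p=-3.050762:
  k1 = f(0.410000, -3.050762) = -5.055610
  k2 = f(0.615000, -4.087162) = -6.792986
  p ← -3.050762 + 0.41·(-6.792986) = -5.835886
x=0.820000, p=-5.835886:
  k1 = f(0.820000, -5.835886) = -9.716624
  k2 = f(1.025000, -7.827794) = -13.052441
  p ← -5.835886 + 0.41·(-13.052441) = -11.187387
p(1.23) ≈ -11.1874

-11.1874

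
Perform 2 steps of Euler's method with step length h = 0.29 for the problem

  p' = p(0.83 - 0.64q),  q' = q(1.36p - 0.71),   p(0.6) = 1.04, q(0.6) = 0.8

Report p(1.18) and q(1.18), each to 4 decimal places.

Euler on (p,q): p_{n+1} = p_n + h·p', q_{n+1} = q_n + h·q'.
0.600000: (1.040000, 0.800000); f=(0.330720, 0.563520) → (1.135909, 0.963421)
0.890000: (1.135909, 0.963421); f=(0.242415, 0.804298) → (1.206209, 1.196667)
(p(1.18), q(1.18)) ≈ (1.2062, 1.1967)

1.2062, 1.1967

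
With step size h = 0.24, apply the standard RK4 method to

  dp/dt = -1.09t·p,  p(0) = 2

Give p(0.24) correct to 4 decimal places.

RK4: k1 = f(t_n, p_n); k2 = f(t_n + h/2, p_n + (h/2)·k1); k3 = f(t_n + h/2, p_n + (h/2)·k2); k4 = f(t_n + h, p_n + h·k3); p_{n+1} = p_n + (h/6)·(k1 + 2k2 + 2k3 + k4).
t=0.000000, p=2.000000:
  k1 = f(0.000000, 2.000000) = 0.000000
  k2 = f(0.120000, 2.000000) = -0.261600
  k3 = f(0.120000, 1.968608) = -0.257494
  k4 = f(0.240000, 1.938201) = -0.507034
  p ← 2.000000 + (0.24/6)·(k1 + 2k2 + 2k3 + k4) = 1.938191
p(0.24) ≈ 1.9382

1.9382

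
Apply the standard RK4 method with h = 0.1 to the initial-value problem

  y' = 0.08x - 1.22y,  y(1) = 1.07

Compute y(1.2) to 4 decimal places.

RK4: k1 = f(x_n, y_n); k2 = f(x_n + h/2, y_n + (h/2)·k1); k3 = f(x_n + h/2, y_n + (h/2)·k2); k4 = f(x_n + h, y_n + h·k3); y_{n+1} = y_n + (h/6)·(k1 + 2k2 + 2k3 + k4).
x=1.000000, y=1.070000:
  k1 = f(1.000000, 1.070000) = -1.225400
  k2 = f(1.050000, 1.008730) = -1.146651
  k3 = f(1.050000, 1.012667) = -1.151454
  k4 = f(1.100000, 0.954855) = -1.076923
  y ← 1.070000 + (0.1/6)·(k1 + 2k2 + 2k3 + k4) = 0.955024
x=1.100000, y=0.955024:
  k1 = f(1.100000, 0.955024) = -1.077130
  k2 = f(1.150000, 0.901168) = -1.007425
  k3 = f(1.150000, 0.904653) = -1.011677
  k4 = f(1.200000, 0.853857) = -0.945705
  y ← 0.955024 + (0.1/6)·(k1 + 2k2 + 2k3 + k4) = 0.854007
y(1.2) ≈ 0.8540

0.8540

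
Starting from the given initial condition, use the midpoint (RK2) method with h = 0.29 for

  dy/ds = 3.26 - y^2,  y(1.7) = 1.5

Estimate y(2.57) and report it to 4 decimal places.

1.7701

Midpoint: k1 = f(s_n, y_n); k2 = f(s_n + h/2, y_n + (h/2)·k1); y_{n+1} = y_n + h·k2.
s=1.700000, y=1.500000:
  k1 = f(1.700000, 1.500000) = 1.010000
  k2 = f(1.845000, 1.646450) = 0.549202
  y ← 1.500000 + 0.29·0.549202 = 1.659269
s=1.990000, y=1.659269:
  k1 = f(1.990000, 1.659269) = 0.506827
  k2 = f(2.135000, 1.732759) = 0.257547
  y ← 1.659269 + 0.29·0.257547 = 1.733957
s=2.280000, y=1.733957:
  k1 = f(2.280000, 1.733957) = 0.253392
  k2 = f(2.425000, 1.770699) = 0.124624
  y ← 1.733957 + 0.29·0.124624 = 1.770098
y(2.57) ≈ 1.7701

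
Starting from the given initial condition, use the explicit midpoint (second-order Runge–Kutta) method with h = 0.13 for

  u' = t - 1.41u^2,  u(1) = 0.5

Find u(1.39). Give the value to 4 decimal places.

Midpoint: k1 = f(t_n, u_n); k2 = f(t_n + h/2, u_n + (h/2)·k1); u_{n+1} = u_n + h·k2.
t=1.000000, u=0.500000:
  k1 = f(1.000000, 0.500000) = 0.647500
  k2 = f(1.065000, 0.542088) = 0.650659
  u ← 0.500000 + 0.13·0.650659 = 0.584586
t=1.130000, u=0.584586:
  k1 = f(1.130000, 0.584586) = 0.648146
  k2 = f(1.195000, 0.626715) = 0.641192
  u ← 0.584586 + 0.13·0.641192 = 0.667941
t=1.260000, u=0.667941:
  k1 = f(1.260000, 0.667941) = 0.630936
  k2 = f(1.325000, 0.708951) = 0.616317
  u ← 0.667941 + 0.13·0.616317 = 0.748062
u(1.39) ≈ 0.7481

0.7481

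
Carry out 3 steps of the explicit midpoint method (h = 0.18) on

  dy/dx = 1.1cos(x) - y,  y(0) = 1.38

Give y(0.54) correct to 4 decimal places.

1.2388

Midpoint: k1 = f(x_n, y_n); k2 = f(x_n + h/2, y_n + (h/2)·k1); y_{n+1} = y_n + h·k2.
x=0.000000, y=1.380000:
  k1 = f(0.000000, 1.380000) = -0.280000
  k2 = f(0.090000, 1.354800) = -0.259252
  y ← 1.380000 + 0.18·(-0.259252) = 1.333335
x=0.180000, y=1.333335:
  k1 = f(0.180000, 1.333335) = -0.251107
  k2 = f(0.270000, 1.310735) = -0.250587
  y ← 1.333335 + 0.18·(-0.250587) = 1.288229
x=0.360000, y=1.288229:
  k1 = f(0.360000, 1.288229) = -0.258742
  k2 = f(0.450000, 1.264942) = -0.274450
  y ← 1.288229 + 0.18·(-0.274450) = 1.238828
y(0.54) ≈ 1.2388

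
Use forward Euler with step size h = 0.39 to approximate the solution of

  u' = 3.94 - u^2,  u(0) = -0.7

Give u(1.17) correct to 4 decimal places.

1.9655

Euler: u_{n+1} = u_n + h·f(t_n, u_n).
t=0.000000, u=-0.700000: f=3.450000 → u ← -0.700000 + 0.39·3.450000 = 0.645500
t=0.390000, u=0.645500: f=3.523330 → u ← 0.645500 + 0.39·3.523330 = 2.019599
t=0.780000, u=2.019599: f=-0.138779 → u ← 2.019599 + 0.39·(-0.138779) = 1.965475
u(1.17) ≈ 1.9655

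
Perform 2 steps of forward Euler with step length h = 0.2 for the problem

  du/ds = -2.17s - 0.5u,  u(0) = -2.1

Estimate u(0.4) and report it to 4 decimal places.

-1.7878

Euler: u_{n+1} = u_n + h·f(s_n, u_n).
s=0.000000, u=-2.100000: f=1.050000 → u ← -2.100000 + 0.2·1.050000 = -1.890000
s=0.200000, u=-1.890000: f=0.511000 → u ← -1.890000 + 0.2·0.511000 = -1.787800
u(0.4) ≈ -1.7878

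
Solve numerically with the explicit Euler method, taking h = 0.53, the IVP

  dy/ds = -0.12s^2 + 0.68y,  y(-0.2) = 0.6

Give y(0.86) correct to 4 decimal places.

Euler: y_{n+1} = y_n + h·f(s_n, y_n).
s=-0.200000, y=0.600000: f=0.403200 → y ← 0.600000 + 0.53·0.403200 = 0.813696
s=0.330000, y=0.813696: f=0.540245 → y ← 0.813696 + 0.53·0.540245 = 1.100026
y(0.86) ≈ 1.1000

1.1000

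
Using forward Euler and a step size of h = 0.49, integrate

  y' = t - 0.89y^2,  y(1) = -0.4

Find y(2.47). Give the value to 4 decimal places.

Euler: y_{n+1} = y_n + h·f(t_n, y_n).
t=1.000000, y=-0.400000: f=0.857600 → y ← -0.400000 + 0.49·0.857600 = 0.020224
t=1.490000, y=0.020224: f=1.489636 → y ← 0.020224 + 0.49·1.489636 = 0.750146
t=1.980000, y=0.750146: f=1.479181 → y ← 0.750146 + 0.49·1.479181 = 1.474944
y(2.47) ≈ 1.4749

1.4749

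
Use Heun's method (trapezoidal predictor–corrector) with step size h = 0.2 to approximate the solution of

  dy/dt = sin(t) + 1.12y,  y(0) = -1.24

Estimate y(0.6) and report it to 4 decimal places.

Heun: k1 = f(t_n, y_n); k2 = f(t_n + h, y_n + h·k1); y_{n+1} = y_n + (h/2)·(k1 + k2).
t=0.000000, y=-1.240000:
  k1 = f(0.000000, -1.240000) = -1.388800
  k2 = f(0.200000, -1.517760) = -1.501222
  y ← -1.240000 + (0.2/2)·(-1.388800 + (-1.501222)) = -1.529002
t=0.200000, y=-1.529002:
  k1 = f(0.200000, -1.529002) = -1.513813
  k2 = f(0.400000, -1.831765) = -1.662158
  y ← -1.529002 + (0.2/2)·(-1.513813 + (-1.662158)) = -1.846599
t=0.400000, y=-1.846599:
  k1 = f(0.400000, -1.846599) = -1.678773
  k2 = f(0.600000, -2.182354) = -1.879594
  y ← -1.846599 + (0.2/2)·(-1.678773 + (-1.879594)) = -2.202436
y(0.6) ≈ -2.2024

-2.2024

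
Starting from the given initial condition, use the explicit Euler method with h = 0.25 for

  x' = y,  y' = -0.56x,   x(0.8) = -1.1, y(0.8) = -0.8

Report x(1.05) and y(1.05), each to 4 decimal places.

-1.3000, -0.6460

Euler on (x,y): x_{n+1} = x_n + h·x', y_{n+1} = y_n + h·y'.
0.800000: (-1.100000, -0.800000); f=(-0.800000, 0.616000) → (-1.300000, -0.646000)
(x(1.05), y(1.05)) ≈ (-1.3000, -0.6460)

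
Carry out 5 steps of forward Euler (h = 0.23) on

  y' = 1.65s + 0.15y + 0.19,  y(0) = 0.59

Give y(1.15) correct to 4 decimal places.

Euler: y_{n+1} = y_n + h·f(s_n, y_n).
s=0.000000, y=0.590000: f=0.278500 → y ← 0.590000 + 0.23·0.278500 = 0.654055
s=0.230000, y=0.654055: f=0.667608 → y ← 0.654055 + 0.23·0.667608 = 0.807605
s=0.460000, y=0.807605: f=1.070141 → y ← 0.807605 + 0.23·1.070141 = 1.053737
s=0.690000, y=1.053737: f=1.486561 → y ← 1.053737 + 0.23·1.486561 = 1.395646
s=0.920000, y=1.395646: f=1.917347 → y ← 1.395646 + 0.23·1.917347 = 1.836636
y(1.15) ≈ 1.8366

1.8366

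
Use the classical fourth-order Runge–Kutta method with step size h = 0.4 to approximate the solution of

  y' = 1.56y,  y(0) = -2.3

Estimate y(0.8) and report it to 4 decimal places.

RK4: k1 = f(s_n, y_n); k2 = f(s_n + h/2, y_n + (h/2)·k1); k3 = f(s_n + h/2, y_n + (h/2)·k2); k4 = f(s_n + h, y_n + h·k3); y_{n+1} = y_n + (h/6)·(k1 + 2k2 + 2k3 + k4).
s=0.000000, y=-2.300000:
  k1 = f(0.000000, -2.300000) = -3.588000
  k2 = f(0.200000, -3.017600) = -4.707456
  k3 = f(0.200000, -3.241491) = -5.056726
  k4 = f(0.400000, -4.322691) = -6.743397
  y ← -2.300000 + (0.4/6)·(k1 + 2k2 + 2k3 + k4) = -4.290651
s=0.400000, y=-4.290651:
  k1 = f(0.400000, -4.290651) = -6.693415
  k2 = f(0.600000, -5.629334) = -8.781761
  k3 = f(0.600000, -6.047003) = -9.433325
  k4 = f(0.800000, -8.063981) = -12.579810
  y ← -4.290651 + (0.4/6)·(k1 + 2k2 + 2k3 + k4) = -8.004210
y(0.8) ≈ -8.0042

-8.0042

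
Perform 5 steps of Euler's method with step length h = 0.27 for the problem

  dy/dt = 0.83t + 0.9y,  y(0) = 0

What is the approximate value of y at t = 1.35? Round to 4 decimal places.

0.7708

Euler: y_{n+1} = y_n + h·f(t_n, y_n).
t=0.000000, y=0.000000: f=0.000000 → y ← 0.000000 + 0.27·0.000000 = 0.000000
t=0.270000, y=0.000000: f=0.224100 → y ← 0.000000 + 0.27·0.224100 = 0.060507
t=0.540000, y=0.060507: f=0.502656 → y ← 0.060507 + 0.27·0.502656 = 0.196224
t=0.810000, y=0.196224: f=0.848902 → y ← 0.196224 + 0.27·0.848902 = 0.425428
t=1.080000, y=0.425428: f=1.279285 → y ← 0.425428 + 0.27·1.279285 = 0.770835
y(1.35) ≈ 0.7708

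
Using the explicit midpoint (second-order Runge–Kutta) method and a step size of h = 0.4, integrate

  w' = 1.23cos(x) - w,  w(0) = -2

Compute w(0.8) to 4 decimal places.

-0.3484

Midpoint: k1 = f(x_n, w_n); k2 = f(x_n + h/2, w_n + (h/2)·k1); w_{n+1} = w_n + h·k2.
x=0.000000, w=-2.000000:
  k1 = f(0.000000, -2.000000) = 3.230000
  k2 = f(0.200000, -1.354000) = 2.559482
  w ← -2.000000 + 0.4·2.559482 = -0.976207
x=0.400000, w=-0.976207:
  k1 = f(0.400000, -0.976207) = 2.109112
  k2 = f(0.600000, -0.554385) = 1.569548
  w ← -0.976207 + 0.4·1.569548 = -0.348388
w(0.8) ≈ -0.3484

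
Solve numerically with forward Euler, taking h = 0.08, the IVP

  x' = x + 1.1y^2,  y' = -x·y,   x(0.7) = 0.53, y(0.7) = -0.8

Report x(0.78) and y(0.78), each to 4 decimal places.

Euler on (x,y): x_{n+1} = x_n + h·x', y_{n+1} = y_n + h·y'.
0.700000: (0.530000, -0.800000); f=(1.234000, 0.424000) → (0.628720, -0.766080)
(x(0.78), y(0.78)) ≈ (0.6287, -0.7661)

0.6287, -0.7661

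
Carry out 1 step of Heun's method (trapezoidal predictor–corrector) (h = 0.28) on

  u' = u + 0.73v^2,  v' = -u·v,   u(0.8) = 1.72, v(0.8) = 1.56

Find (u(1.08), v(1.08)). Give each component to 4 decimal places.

2.6542, 0.8788

Heun on (u,v): k1 = f(t_n, state_n); k2 = f(t_n + h, state_n + h·k1); state_{n+1} = state_n + (h/2)·(k1 + k2).
0.800000: (1.720000, 1.560000)
  k1 = (3.496528, -2.683200)
  predictor → (2.699028, 0.808704)
  k2 = (3.176449, -2.182715)
  → (2.654217, 0.878772)
(u(1.08), v(1.08)) ≈ (2.6542, 0.8788)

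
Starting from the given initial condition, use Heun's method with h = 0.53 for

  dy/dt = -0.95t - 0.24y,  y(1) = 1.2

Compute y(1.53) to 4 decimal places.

0.4522

Heun: k1 = f(t_n, y_n); k2 = f(t_n + h, y_n + h·k1); y_{n+1} = y_n + (h/2)·(k1 + k2).
t=1.000000, y=1.200000:
  k1 = f(1.000000, 1.200000) = -1.238000
  k2 = f(1.530000, 0.543860) = -1.584026
  y ← 1.200000 + (0.53/2)·(-1.238000 + (-1.584026)) = 0.452163
y(1.53) ≈ 0.4522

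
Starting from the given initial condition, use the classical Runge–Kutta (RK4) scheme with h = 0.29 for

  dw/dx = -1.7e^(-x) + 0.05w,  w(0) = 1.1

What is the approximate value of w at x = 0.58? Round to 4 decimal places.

RK4: k1 = f(x_n, w_n); k2 = f(x_n + h/2, w_n + (h/2)·k1); k3 = f(x_n + h/2, w_n + (h/2)·k2); k4 = f(x_n + h, w_n + h·k3); w_{n+1} = w_n + (h/6)·(k1 + 2k2 + 2k3 + k4).
x=0.000000, w=1.100000:
  k1 = f(0.000000, 1.100000) = -1.645000
  k2 = f(0.145000, 0.861475) = -1.427464
  k3 = f(0.145000, 0.893018) = -1.425887
  k4 = f(0.290000, 0.686493) = -1.237723
  w ← 1.100000 + (0.29/6)·(k1 + 2k2 + 2k3 + k4) = 0.684844
x=0.290000, w=0.684844:
  k1 = f(0.290000, 0.684844) = -1.237806
  k2 = f(0.435000, 0.505363) = -1.075082
  k3 = f(0.435000, 0.528958) = -1.073902
  k4 = f(0.580000, 0.373413) = -0.933157
  w ← 0.684844 + (0.29/6)·(k1 + 2k2 + 2k3 + k4) = 0.372179
w(0.58) ≈ 0.3722

0.3722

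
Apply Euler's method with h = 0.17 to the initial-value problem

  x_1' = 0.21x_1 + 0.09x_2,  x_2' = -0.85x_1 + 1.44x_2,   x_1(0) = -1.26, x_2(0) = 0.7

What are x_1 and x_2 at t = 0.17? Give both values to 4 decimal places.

Euler on (x_1,x_2): x_1_{n+1} = x_1_n + h·x_1', x_2_{n+1} = x_2_n + h·x_2'.
0.000000: (-1.260000, 0.700000); f=(-0.201600, 2.079000) → (-1.294272, 1.053430)
(x_1(0.17), x_2(0.17)) ≈ (-1.2943, 1.0534)

-1.2943, 1.0534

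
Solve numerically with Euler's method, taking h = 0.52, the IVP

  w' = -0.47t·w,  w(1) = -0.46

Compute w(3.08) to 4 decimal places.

Euler: w_{n+1} = w_n + h·f(t_n, w_n).
t=1.000000, w=-0.460000: f=0.216200 → w ← -0.460000 + 0.52·0.216200 = -0.347576
t=1.520000, w=-0.347576: f=0.248308 → w ← -0.347576 + 0.52·0.248308 = -0.218456
t=2.040000, w=-0.218456: f=0.209455 → w ← -0.218456 + 0.52·0.209455 = -0.109539
t=2.560000, w=-0.109539: f=0.131797 → w ← -0.109539 + 0.52·0.131797 = -0.041004
w(3.08) ≈ -0.0410

-0.0410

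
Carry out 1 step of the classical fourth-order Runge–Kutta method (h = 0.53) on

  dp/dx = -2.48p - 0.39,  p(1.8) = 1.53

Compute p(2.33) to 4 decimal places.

0.3410

RK4: k1 = f(x_n, p_n); k2 = f(x_n + h/2, p_n + (h/2)·k1); k3 = f(x_n + h/2, p_n + (h/2)·k2); k4 = f(x_n + h, p_n + h·k3); p_{n+1} = p_n + (h/6)·(k1 + 2k2 + 2k3 + k4).
x=1.800000, p=1.530000:
  k1 = f(1.800000, 1.530000) = -4.184400
  k2 = f(2.065000, 0.421134) = -1.434412
  k3 = f(2.065000, 1.149881) = -3.241704
  k4 = f(2.330000, -0.188103) = 0.076496
  p ← 1.530000 + (0.53/6)·(k1 + 2k2 + 2k3 + k4) = 0.341021
p(2.33) ≈ 0.3410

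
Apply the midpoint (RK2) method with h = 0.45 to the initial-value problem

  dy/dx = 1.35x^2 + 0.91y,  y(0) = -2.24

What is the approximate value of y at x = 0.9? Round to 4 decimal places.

Midpoint: k1 = f(x_n, y_n); k2 = f(x_n + h/2, y_n + (h/2)·k1); y_{n+1} = y_n + h·k2.
x=0.000000, y=-2.240000:
  k1 = f(0.000000, -2.240000) = -2.038400
  k2 = f(0.225000, -2.698640) = -2.387419
  y ← -2.240000 + 0.45·(-2.387419) = -3.314338
x=0.450000, y=-3.314338:
  k1 = f(0.450000, -3.314338) = -2.742673
  k2 = f(0.675000, -3.931440) = -2.962516
  y ← -3.314338 + 0.45·(-2.962516) = -4.647471
y(0.9) ≈ -4.6475

-4.6475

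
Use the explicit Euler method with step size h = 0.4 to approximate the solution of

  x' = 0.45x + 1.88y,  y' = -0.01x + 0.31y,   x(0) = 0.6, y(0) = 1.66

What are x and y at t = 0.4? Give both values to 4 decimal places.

1.9563, 1.8634

Euler on (x,y): x_{n+1} = x_n + h·x', y_{n+1} = y_n + h·y'.
0.000000: (0.600000, 1.660000); f=(3.390800, 0.508600) → (1.956320, 1.863440)
(x(0.4), y(0.4)) ≈ (1.9563, 1.8634)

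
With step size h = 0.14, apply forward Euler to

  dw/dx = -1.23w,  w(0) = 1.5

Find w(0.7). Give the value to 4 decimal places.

0.5831

Euler: w_{n+1} = w_n + h·f(x_n, w_n).
x=0.000000, w=1.500000: f=-1.845000 → w ← 1.500000 + 0.14·(-1.845000) = 1.241700
x=0.140000, w=1.241700: f=-1.527291 → w ← 1.241700 + 0.14·(-1.527291) = 1.027879
x=0.280000, w=1.027879: f=-1.264291 → w ← 1.027879 + 0.14·(-1.264291) = 0.850878
x=0.420000, w=0.850878: f=-1.046580 → w ← 0.850878 + 0.14·(-1.046580) = 0.704357
x=0.560000, w=0.704357: f=-0.866359 → w ← 0.704357 + 0.14·(-0.866359) = 0.583067
w(0.7) ≈ 0.5831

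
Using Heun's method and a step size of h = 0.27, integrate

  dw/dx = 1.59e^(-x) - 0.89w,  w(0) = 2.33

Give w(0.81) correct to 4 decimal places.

1.7332

Heun: k1 = f(x_n, w_n); k2 = f(x_n + h, w_n + h·k1); w_{n+1} = w_n + (h/2)·(k1 + k2).
x=0.000000, w=2.330000:
  k1 = f(0.000000, 2.330000) = -0.483700
  k2 = f(0.270000, 2.199401) = -0.743693
  w ← 2.330000 + (0.27/2)·(-0.483700 + (-0.743693)) = 2.164302
x=0.270000, w=2.164302:
  k1 = f(0.270000, 2.164302) = -0.712455
  k2 = f(0.540000, 1.971939) = -0.828456
  w ← 2.164302 + (0.27/2)·(-0.712455 + (-0.828456)) = 1.956279
x=0.540000, w=1.956279:
  k1 = f(0.540000, 1.956279) = -0.814518
  k2 = f(0.810000, 1.736359) = -0.838035
  w ← 1.956279 + (0.27/2)·(-0.814518 + (-0.838035)) = 1.733184
w(0.81) ≈ 1.7332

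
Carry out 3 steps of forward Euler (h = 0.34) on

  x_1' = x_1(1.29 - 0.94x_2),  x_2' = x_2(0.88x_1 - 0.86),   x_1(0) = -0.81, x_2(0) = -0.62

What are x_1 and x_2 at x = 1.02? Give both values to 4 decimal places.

-2.9778, -0.0090

Euler on (x_1,x_2): x_1_{n+1} = x_1_n + h·x_1', x_2_{n+1} = x_2_n + h·x_2'.
0.000000: (-0.810000, -0.620000); f=(-1.516968, 0.975136) → (-1.325769, -0.288454)
0.340000: (-1.325769, -0.288454); f=(-2.069720, 0.584603) → (-2.029474, -0.089689)
0.680000: (-2.029474, -0.089689); f=(-2.789121, 0.237311) → (-2.977775, -0.009003)
(x_1(1.02), x_2(1.02)) ≈ (-2.9778, -0.0090)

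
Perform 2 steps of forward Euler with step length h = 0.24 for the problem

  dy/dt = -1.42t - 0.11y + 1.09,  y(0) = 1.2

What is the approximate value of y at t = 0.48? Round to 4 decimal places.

Euler: y_{n+1} = y_n + h·f(t_n, y_n).
t=0.000000, y=1.200000: f=0.958000 → y ← 1.200000 + 0.24·0.958000 = 1.429920
t=0.240000, y=1.429920: f=0.591909 → y ← 1.429920 + 0.24·0.591909 = 1.571978
y(0.48) ≈ 1.5720

1.5720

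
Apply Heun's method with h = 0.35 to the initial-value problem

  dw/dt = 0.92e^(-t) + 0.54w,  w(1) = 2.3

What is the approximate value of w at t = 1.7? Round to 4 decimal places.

3.5644

Heun: k1 = f(t_n, w_n); k2 = f(t_n + h, w_n + h·k1); w_{n+1} = w_n + (h/2)·(k1 + k2).
t=1.000000, w=2.300000:
  k1 = f(1.000000, 2.300000) = 1.580449
  k2 = f(1.350000, 2.853157) = 1.779206
  w ← 2.300000 + (0.35/2)·(1.580449 + 1.779206) = 2.887940
t=1.350000, w=2.887940:
  k1 = f(1.350000, 2.887940) = 1.797988
  k2 = f(1.700000, 3.517236) = 2.067376
  w ← 2.887940 + (0.35/2)·(1.797988 + 2.067376) = 3.564378
w(1.7) ≈ 3.5644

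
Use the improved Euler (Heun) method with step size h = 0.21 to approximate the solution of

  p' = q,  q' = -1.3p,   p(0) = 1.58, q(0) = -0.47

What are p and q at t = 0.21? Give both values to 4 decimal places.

1.4360, -0.8879

Heun on (p,q): k1 = f(t_n, state_n); k2 = f(t_n + h, state_n + h·k1); state_{n+1} = state_n + (h/2)·(k1 + k2).
0.000000: (1.580000, -0.470000)
  k1 = (-0.470000, -2.054000)
  predictor → (1.481300, -0.901340)
  k2 = (-0.901340, -1.925690)
  → (1.436009, -0.887867)
(p(0.21), q(0.21)) ≈ (1.4360, -0.8879)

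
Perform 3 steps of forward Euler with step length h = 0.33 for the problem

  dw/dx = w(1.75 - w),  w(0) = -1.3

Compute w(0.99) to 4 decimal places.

Euler: w_{n+1} = w_n + h·f(x_n, w_n).
x=0.000000, w=-1.300000: f=-3.965000 → w ← -1.300000 + 0.33·(-3.965000) = -2.608450
x=0.330000, w=-2.608450: f=-11.368799 → w ← -2.608450 + 0.33·(-11.368799) = -6.360154
x=0.660000, w=-6.360154: f=-51.581823 → w ← -6.360154 + 0.33·(-51.581823) = -23.382155
w(0.99) ≈ -23.3822

-23.3822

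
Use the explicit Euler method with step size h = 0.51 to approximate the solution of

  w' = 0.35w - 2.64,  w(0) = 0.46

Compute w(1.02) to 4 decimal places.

-2.2943

Euler: w_{n+1} = w_n + h·f(t_n, w_n).
t=0.000000, w=0.460000: f=-2.479000 → w ← 0.460000 + 0.51·(-2.479000) = -0.804290
t=0.510000, w=-0.804290: f=-2.921502 → w ← -0.804290 + 0.51·(-2.921502) = -2.294256
w(1.02) ≈ -2.2943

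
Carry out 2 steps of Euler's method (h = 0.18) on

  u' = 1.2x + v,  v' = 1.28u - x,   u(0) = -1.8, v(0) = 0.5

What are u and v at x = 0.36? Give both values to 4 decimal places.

Euler on (u,v): u_{n+1} = u_n + h·u', v_{n+1} = v_n + h·v'.
0.000000: (-1.800000, 0.500000); f=(0.500000, -2.304000) → (-1.710000, 0.085280)
0.180000: (-1.710000, 0.085280); f=(0.301280, -2.368800) → (-1.655770, -0.341104)
(u(0.36), v(0.36)) ≈ (-1.6558, -0.3411)

-1.6558, -0.3411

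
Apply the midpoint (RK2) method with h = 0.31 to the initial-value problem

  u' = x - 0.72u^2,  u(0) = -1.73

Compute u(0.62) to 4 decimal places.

Midpoint: k1 = f(x_n, u_n); k2 = f(x_n + h/2, u_n + (h/2)·k1); u_{n+1} = u_n + h·k2.
x=0.000000, u=-1.730000:
  k1 = f(0.000000, -1.730000) = -2.154888
  k2 = f(0.155000, -2.064008) = -2.912292
  u ← -1.730000 + 0.31·(-2.912292) = -2.632810
x=0.310000, u=-2.632810:
  k1 = f(0.310000, -2.632810) = -4.680817
  k2 = f(0.465000, -3.358337) = -7.655469
  u ← -2.632810 + 0.31·(-7.655469) = -5.006006
u(0.62) ≈ -5.0060

-5.0060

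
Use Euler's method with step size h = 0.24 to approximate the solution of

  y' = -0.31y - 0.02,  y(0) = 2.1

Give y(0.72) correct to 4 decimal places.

Euler: y_{n+1} = y_n + h·f(t_n, y_n).
t=0.000000, y=2.100000: f=-0.671000 → y ← 2.100000 + 0.24·(-0.671000) = 1.938960
t=0.240000, y=1.938960: f=-0.621078 → y ← 1.938960 + 0.24·(-0.621078) = 1.789901
t=0.480000, y=1.789901: f=-0.574869 → y ← 1.789901 + 0.24·(-0.574869) = 1.651933
y(0.72) ≈ 1.6519

1.6519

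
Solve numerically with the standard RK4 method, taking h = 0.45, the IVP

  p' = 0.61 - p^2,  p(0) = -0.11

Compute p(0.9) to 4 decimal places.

0.3973

RK4: k1 = f(t_n, p_n); k2 = f(t_n + h/2, p_n + (h/2)·k1); k3 = f(t_n + h/2, p_n + (h/2)·k2); k4 = f(t_n + h, p_n + h·k3); p_{n+1} = p_n + (h/6)·(k1 + 2k2 + 2k3 + k4).
t=0.000000, p=-0.110000:
  k1 = f(0.000000, -0.110000) = 0.597900
  k2 = f(0.225000, 0.024527) = 0.609398
  k3 = f(0.225000, 0.027115) = 0.609265
  k4 = f(0.450000, 0.164169) = 0.583048
  p ← -0.110000 + (0.45/6)·(k1 + 2k2 + 2k3 + k4) = 0.161371
t=0.450000, p=0.161371:
  k1 = f(0.450000, 0.161371) = 0.583960
  k2 = f(0.675000, 0.292762) = 0.524291
  k3 = f(0.675000, 0.279336) = 0.531971
  k4 = f(0.900000, 0.400758) = 0.449393
  p ← 0.161371 + (0.45/6)·(k1 + 2k2 + 2k3 + k4) = 0.397311
p(0.9) ≈ 0.3973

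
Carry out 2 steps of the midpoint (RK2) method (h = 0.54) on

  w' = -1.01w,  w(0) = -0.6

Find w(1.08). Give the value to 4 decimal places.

Midpoint: k1 = f(x_n, w_n); k2 = f(x_n + h/2, w_n + (h/2)·k1); w_{n+1} = w_n + h·k2.
x=0.000000, w=-0.600000:
  k1 = f(0.000000, -0.600000) = 0.606000
  k2 = f(0.270000, -0.436380) = 0.440744
  w ← -0.600000 + 0.54·0.440744 = -0.361998
x=0.540000, w=-0.361998:
  k1 = f(0.540000, -0.361998) = 0.365618
  k2 = f(0.810000, -0.263281) = 0.265914
  w ← -0.361998 + 0.54·0.265914 = -0.218405
w(1.08) ≈ -0.2184

-0.2184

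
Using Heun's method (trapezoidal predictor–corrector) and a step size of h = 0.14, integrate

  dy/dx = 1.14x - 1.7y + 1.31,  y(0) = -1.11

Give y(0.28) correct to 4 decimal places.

-0.3644

Heun: k1 = f(x_n, y_n); k2 = f(x_n + h, y_n + h·k1); y_{n+1} = y_n + (h/2)·(k1 + k2).
x=0.000000, y=-1.110000:
  k1 = f(0.000000, -1.110000) = 3.197000
  k2 = f(0.140000, -0.662420) = 2.595714
  y ← -1.110000 + (0.14/2)·(3.197000 + 2.595714) = -0.704510
x=0.140000, y=-0.704510:
  k1 = f(0.140000, -0.704510) = 2.667267
  k2 = f(0.280000, -0.331093) = 2.192057
  y ← -0.704510 + (0.14/2)·(2.667267 + 2.192057) = -0.364357
y(0.28) ≈ -0.3644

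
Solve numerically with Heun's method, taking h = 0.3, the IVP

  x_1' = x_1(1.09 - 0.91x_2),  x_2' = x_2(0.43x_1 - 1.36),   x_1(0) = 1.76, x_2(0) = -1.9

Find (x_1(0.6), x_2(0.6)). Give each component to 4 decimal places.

8.0207, -2.2259

Heun on (x_1,x_2): k1 = f(x_n, state_n); k2 = f(x_n + h, state_n + h·k1); state_{n+1} = state_n + (h/2)·(k1 + k2).
0.000000: (1.760000, -1.900000)
  k1 = (4.961440, 1.146080)
  predictor → (3.248432, -1.556176)
  k2 = (8.140961, -0.057307)
  → (3.725360, -1.736684)
0.300000: (3.725360, -1.736684)
  k1 = (9.948137, -0.420112)
  predictor → (6.709801, -1.862718)
  k2 = (18.687287, -2.841044)
  → (8.020674, -2.225858)
(x_1(0.6), x_2(0.6)) ≈ (8.0207, -2.2259)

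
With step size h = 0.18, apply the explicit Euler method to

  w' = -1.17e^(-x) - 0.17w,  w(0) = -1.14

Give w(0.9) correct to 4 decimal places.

-1.6817

Euler: w_{n+1} = w_n + h·f(x_n, w_n).
x=0.000000, w=-1.140000: f=-0.976200 → w ← -1.140000 + 0.18·(-0.976200) = -1.315716
x=0.180000, w=-1.315716: f=-0.753594 → w ← -1.315716 + 0.18·(-0.753594) = -1.451363
x=0.360000, w=-1.451363: f=-0.569550 → w ← -1.451363 + 0.18·(-0.569550) = -1.553882
x=0.540000, w=-1.553882: f=-0.417656 → w ← -1.553882 + 0.18·(-0.417656) = -1.629060
x=0.720000, w=-1.629060: f=-0.292560 → w ← -1.629060 + 0.18·(-0.292560) = -1.681721
w(0.9) ≈ -1.6817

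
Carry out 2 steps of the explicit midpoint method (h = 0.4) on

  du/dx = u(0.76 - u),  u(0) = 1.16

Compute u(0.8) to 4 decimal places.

Midpoint: k1 = f(x_n, u_n); k2 = f(x_n + h/2, u_n + (h/2)·k1); u_{n+1} = u_n + h·k2.
x=0.000000, u=1.160000:
  k1 = f(0.000000, 1.160000) = -0.464000
  k2 = f(0.200000, 1.067200) = -0.327844
  u ← 1.160000 + 0.4·(-0.327844) = 1.028862
x=0.400000, u=1.028862:
  k1 = f(0.400000, 1.028862) = -0.276622
  k2 = f(0.600000, 0.973538) = -0.207887
  u ← 1.028862 + 0.4·(-0.207887) = 0.945708
u(0.8) ≈ 0.9457

0.9457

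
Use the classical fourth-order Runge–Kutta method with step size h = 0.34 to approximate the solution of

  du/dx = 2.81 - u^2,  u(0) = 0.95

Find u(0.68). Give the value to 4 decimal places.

1.5799

RK4: k1 = f(x_n, u_n); k2 = f(x_n + h/2, u_n + (h/2)·k1); k3 = f(x_n + h/2, u_n + (h/2)·k2); k4 = f(x_n + h, u_n + h·k3); u_{n+1} = u_n + (h/6)·(k1 + 2k2 + 2k3 + k4).
x=0.000000, u=0.950000:
  k1 = f(0.000000, 0.950000) = 1.907500
  k2 = f(0.170000, 1.274275) = 1.186223
  k3 = f(0.170000, 1.151658) = 1.483684
  k4 = f(0.340000, 1.454453) = 0.694568
  u ← 0.950000 + (0.34/6)·(k1 + 2k2 + 2k3 + k4) = 1.400040
x=0.340000, u=1.400040:
  k1 = f(0.340000, 1.400040) = 0.849888
  k2 = f(0.510000, 1.544521) = 0.424455
  k3 = f(0.510000, 1.472197) = 0.642635
  k4 = f(0.680000, 1.618536) = 0.190342
  u ← 1.400040 + (0.34/6)·(k1 + 2k2 + 2k3 + k4) = 1.579923
u(0.68) ≈ 1.5799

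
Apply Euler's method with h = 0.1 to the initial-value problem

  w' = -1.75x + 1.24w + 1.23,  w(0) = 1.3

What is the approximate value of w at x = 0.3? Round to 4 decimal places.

Euler: w_{n+1} = w_n + h·f(x_n, w_n).
x=0.000000, w=1.300000: f=2.842000 → w ← 1.300000 + 0.1·2.842000 = 1.584200
x=0.100000, w=1.584200: f=3.019408 → w ← 1.584200 + 0.1·3.019408 = 1.886141
x=0.200000, w=1.886141: f=3.218815 → w ← 1.886141 + 0.1·3.218815 = 2.208022
w(0.3) ≈ 2.2080

2.2080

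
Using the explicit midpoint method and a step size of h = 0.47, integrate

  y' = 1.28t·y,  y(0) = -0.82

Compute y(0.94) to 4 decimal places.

Midpoint: k1 = f(t_n, y_n); k2 = f(t_n + h/2, y_n + (h/2)·k1); y_{n+1} = y_n + h·k2.
t=0.000000, y=-0.820000:
  k1 = f(0.000000, -0.820000) = 0.000000
  k2 = f(0.235000, -0.820000) = -0.246656
  y ← -0.820000 + 0.47·(-0.246656) = -0.935928
t=0.470000, y=-0.935928:
  k1 = f(0.470000, -0.935928) = -0.563054
  k2 = f(0.705000, -1.068246) = -0.963985
  y ← -0.935928 + 0.47·(-0.963985) = -1.389001
y(0.94) ≈ -1.3890

-1.3890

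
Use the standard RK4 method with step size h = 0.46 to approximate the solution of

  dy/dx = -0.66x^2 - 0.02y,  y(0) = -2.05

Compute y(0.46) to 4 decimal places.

-2.0526

RK4: k1 = f(x_n, y_n); k2 = f(x_n + h/2, y_n + (h/2)·k1); k3 = f(x_n + h/2, y_n + (h/2)·k2); k4 = f(x_n + h, y_n + h·k3); y_{n+1} = y_n + (h/6)·(k1 + 2k2 + 2k3 + k4).
x=0.000000, y=-2.050000:
  k1 = f(0.000000, -2.050000) = 0.041000
  k2 = f(0.230000, -2.040570) = 0.005897
  k3 = f(0.230000, -2.048644) = 0.006059
  k4 = f(0.460000, -2.047213) = -0.098712
  y ← -2.050000 + (0.46/6)·(k1 + 2k2 + 2k3 + k4) = -2.052591
y(0.46) ≈ -2.0526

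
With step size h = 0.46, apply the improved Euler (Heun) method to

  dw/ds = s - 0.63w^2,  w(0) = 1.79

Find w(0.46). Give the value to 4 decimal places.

Heun: k1 = f(s_n, w_n); k2 = f(s_n + h, w_n + h·k1); w_{n+1} = w_n + (h/2)·(k1 + k2).
s=0.000000, w=1.790000:
  k1 = f(0.000000, 1.790000) = -2.018583
  k2 = f(0.460000, 0.861452) = -0.007523
  w ← 1.790000 + (0.46/2)·(-2.018583 + (-0.007523)) = 1.323996
w(0.46) ≈ 1.3240

1.3240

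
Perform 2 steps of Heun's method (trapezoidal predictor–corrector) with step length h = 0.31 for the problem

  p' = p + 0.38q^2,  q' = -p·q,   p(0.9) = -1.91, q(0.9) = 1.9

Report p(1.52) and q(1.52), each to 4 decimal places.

Heun on (p,q): k1 = f(t_n, state_n); k2 = f(t_n + h, state_n + h·k1); state_{n+1} = state_n + (h/2)·(k1 + k2).
0.900000: (-1.910000, 1.900000)
  k1 = (-0.538200, 3.629000)
  predictor → (-2.076842, 3.024990)
  k2 = (1.400373, 6.282426)
  → (-1.776363, 3.436271)
1.210000: (-1.776363, 3.436271)
  k1 = (2.710661, 6.104066)
  predictor → (-0.936058, 5.328531)
  k2 = (9.853376, 4.987816)
  → (0.171062, 5.155513)
(p(1.52), q(1.52)) ≈ (0.1711, 5.1555)

0.1711, 5.1555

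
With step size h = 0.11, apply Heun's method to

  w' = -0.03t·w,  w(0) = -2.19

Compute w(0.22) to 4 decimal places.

-2.1884

Heun: k1 = f(t_n, w_n); k2 = f(t_n + h, w_n + h·k1); w_{n+1} = w_n + (h/2)·(k1 + k2).
t=0.000000, w=-2.190000:
  k1 = f(0.000000, -2.190000) = 0.000000
  k2 = f(0.110000, -2.190000) = 0.007227
  w ← -2.190000 + (0.11/2)·(0.000000 + 0.007227) = -2.189603
t=0.110000, w=-2.189603:
  k1 = f(0.110000, -2.189603) = 0.007226
  k2 = f(0.220000, -2.188808) = 0.014446
  w ← -2.189603 + (0.11/2)·(0.007226 + 0.014446) = -2.188411
w(0.22) ≈ -2.1884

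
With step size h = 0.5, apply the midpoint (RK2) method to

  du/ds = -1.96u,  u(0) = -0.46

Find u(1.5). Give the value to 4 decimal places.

-0.0576

Midpoint: k1 = f(s_n, u_n); k2 = f(s_n + h/2, u_n + (h/2)·k1); u_{n+1} = u_n + h·k2.
s=0.000000, u=-0.460000:
  k1 = f(0.000000, -0.460000) = 0.901600
  k2 = f(0.250000, -0.234600) = 0.459816
  u ← -0.460000 + 0.5·0.459816 = -0.230092
s=0.500000, u=-0.230092:
  k1 = f(0.500000, -0.230092) = 0.450980
  k2 = f(0.750000, -0.117347) = 0.230000
  u ← -0.230092 + 0.5·0.230000 = -0.115092
s=1.000000, u=-0.115092:
  k1 = f(1.000000, -0.115092) = 0.225580
  k2 = f(1.250000, -0.058697) = 0.115046
  u ← -0.115092 + 0.5·0.115046 = -0.057569
u(1.5) ≈ -0.0576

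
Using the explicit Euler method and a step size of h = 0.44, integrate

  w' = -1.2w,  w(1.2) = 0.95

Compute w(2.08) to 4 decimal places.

0.2116

Euler: w_{n+1} = w_n + h·f(s_n, w_n).
s=1.200000, w=0.950000: f=-1.140000 → w ← 0.950000 + 0.44·(-1.140000) = 0.448400
s=1.640000, w=0.448400: f=-0.538080 → w ← 0.448400 + 0.44·(-0.538080) = 0.211645
w(2.08) ≈ 0.2116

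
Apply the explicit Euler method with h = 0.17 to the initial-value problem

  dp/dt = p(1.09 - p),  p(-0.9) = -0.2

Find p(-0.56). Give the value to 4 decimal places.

Euler: p_{n+1} = p_n + h·f(t_n, p_n).
t=-0.900000, p=-0.200000: f=-0.258000 → p ← -0.200000 + 0.17·(-0.258000) = -0.243860
t=-0.730000, p=-0.243860: f=-0.325275 → p ← -0.243860 + 0.17·(-0.325275) = -0.299157
p(-0.56) ≈ -0.2992

-0.2992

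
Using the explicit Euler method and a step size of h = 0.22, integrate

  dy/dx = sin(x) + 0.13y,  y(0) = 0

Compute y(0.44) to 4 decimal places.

0.0480

Euler: y_{n+1} = y_n + h·f(x_n, y_n).
x=0.000000, y=0.000000: f=0.000000 → y ← 0.000000 + 0.22·0.000000 = 0.000000
x=0.220000, y=0.000000: f=0.218230 → y ← 0.000000 + 0.22·0.218230 = 0.048011
y(0.44) ≈ 0.0480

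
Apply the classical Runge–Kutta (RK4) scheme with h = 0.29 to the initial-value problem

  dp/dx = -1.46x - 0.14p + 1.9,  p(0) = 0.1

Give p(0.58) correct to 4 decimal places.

RK4: k1 = f(x_n, p_n); k2 = f(x_n + h/2, p_n + (h/2)·k1); k3 = f(x_n + h/2, p_n + (h/2)·k2); k4 = f(x_n + h, p_n + h·k3); p_{n+1} = p_n + (h/6)·(k1 + 2k2 + 2k3 + k4).
x=0.000000, p=0.100000:
  k1 = f(0.000000, 0.100000) = 1.886000
  k2 = f(0.145000, 0.373470) = 1.636014
  k3 = f(0.145000, 0.337222) = 1.641089
  k4 = f(0.290000, 0.575916) = 1.395972
  p ← 0.100000 + (0.29/6)·(k1 + 2k2 + 2k3 + k4) = 0.575415
x=0.290000, p=0.575415:
  k1 = f(0.290000, 0.575415) = 1.396042
  k2 = f(0.435000, 0.777841) = 1.156002
  k3 = f(0.435000, 0.743036) = 1.160875
  k4 = f(0.580000, 0.912069) = 0.925510
  p ← 0.575415 + (0.29/6)·(k1 + 2k2 + 2k3 + k4) = 0.911588
p(0.58) ≈ 0.9116

0.9116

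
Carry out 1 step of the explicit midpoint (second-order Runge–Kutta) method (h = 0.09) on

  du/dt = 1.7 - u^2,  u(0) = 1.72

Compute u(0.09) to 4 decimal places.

Midpoint: k1 = f(t_n, u_n); k2 = f(t_n + h/2, u_n + (h/2)·k1); u_{n+1} = u_n + h·k2.
t=0.000000, u=1.720000:
  k1 = f(0.000000, 1.720000) = -1.258400
  k2 = f(0.045000, 1.663372) = -1.066806
  u ← 1.720000 + 0.09·(-1.066806) = 1.623987
u(0.09) ≈ 1.6240

1.6240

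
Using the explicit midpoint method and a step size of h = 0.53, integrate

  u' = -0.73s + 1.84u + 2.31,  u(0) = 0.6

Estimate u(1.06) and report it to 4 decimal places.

9.2294

Midpoint: k1 = f(s_n, u_n); k2 = f(s_n + h/2, u_n + (h/2)·k1); u_{n+1} = u_n + h·k2.
s=0.000000, u=0.600000:
  k1 = f(0.000000, 0.600000) = 3.414000
  k2 = f(0.265000, 1.504710) = 4.885216
  u ← 0.600000 + 0.53·4.885216 = 3.189165
s=0.530000, u=3.189165:
  k1 = f(0.530000, 3.189165) = 7.791163
  k2 = f(0.795000, 5.253823) = 11.396684
  u ← 3.189165 + 0.53·11.396684 = 9.229407
u(1.06) ≈ 9.2294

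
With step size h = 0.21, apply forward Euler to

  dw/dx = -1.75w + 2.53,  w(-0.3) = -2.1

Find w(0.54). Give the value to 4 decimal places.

Euler: w_{n+1} = w_n + h·f(x_n, w_n).
x=-0.300000, w=-2.100000: f=6.205000 → w ← -2.100000 + 0.21·6.205000 = -0.796950
x=-0.090000, w=-0.796950: f=3.924663 → w ← -0.796950 + 0.21·3.924663 = 0.027229
x=0.120000, w=0.027229: f=2.482349 → w ← 0.027229 + 0.21·2.482349 = 0.548522
x=0.330000, w=0.548522: f=1.570086 → w ← 0.548522 + 0.21·1.570086 = 0.878240
w(0.54) ≈ 0.8782

0.8782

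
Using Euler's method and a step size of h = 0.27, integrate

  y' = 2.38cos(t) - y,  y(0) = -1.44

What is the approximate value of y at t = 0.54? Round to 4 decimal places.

Euler: y_{n+1} = y_n + h·f(t_n, y_n).
t=0.000000, y=-1.440000: f=3.820000 → y ← -1.440000 + 0.27·3.820000 = -0.408600
t=0.270000, y=-0.408600: f=2.702375 → y ← -0.408600 + 0.27·2.702375 = 0.321041
y(0.54) ≈ 0.3210

0.3210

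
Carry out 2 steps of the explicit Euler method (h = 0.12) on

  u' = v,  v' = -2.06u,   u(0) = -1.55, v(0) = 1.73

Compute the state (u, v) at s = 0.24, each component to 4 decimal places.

Euler on (u,v): u_{n+1} = u_n + h·u', v_{n+1} = v_n + h·v'.
0.000000: (-1.550000, 1.730000); f=(1.730000, 3.193000) → (-1.342400, 2.113160)
0.120000: (-1.342400, 2.113160); f=(2.113160, 2.765344) → (-1.088821, 2.445001)
(u(0.24), v(0.24)) ≈ (-1.0888, 2.4450)

-1.0888, 2.4450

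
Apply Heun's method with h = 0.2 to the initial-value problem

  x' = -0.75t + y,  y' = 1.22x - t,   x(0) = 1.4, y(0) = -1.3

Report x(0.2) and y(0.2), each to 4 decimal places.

Heun on (x,y): k1 = f(t_n, state_n); k2 = f(t_n + h, state_n + h·k1); state_{n+1} = state_n + (h/2)·(k1 + k2).
0.000000: (1.400000, -1.300000)
  k1 = (-1.300000, 1.708000)
  predictor → (1.140000, -0.958400)
  k2 = (-1.108400, 1.190800)
  → (1.159160, -1.010120)
(x(0.2), y(0.2)) ≈ (1.1592, -1.0101)

1.1592, -1.0101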